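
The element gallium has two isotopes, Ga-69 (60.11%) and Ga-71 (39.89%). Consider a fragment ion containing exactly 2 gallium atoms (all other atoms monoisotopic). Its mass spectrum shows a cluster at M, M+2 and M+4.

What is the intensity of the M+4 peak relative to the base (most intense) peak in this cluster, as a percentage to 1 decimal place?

Term probabilities: M 0.3613, M+2 0.4796, M+4 0.1591. Base peak = M+2.
P(M+2) = C(2,1) × 0.6011^1 × 0.3989^1 = 2 × 0.6011 × 0.3989 = 0.479558 (base)
P(M+4) = C(2,2) × 0.6011^0 × 0.3989^2 = 1 × 1.0000 × 0.15912121 = 0.159121
Relative intensity = 0.159121 / 0.479558 × 100 = 33.2

33.2%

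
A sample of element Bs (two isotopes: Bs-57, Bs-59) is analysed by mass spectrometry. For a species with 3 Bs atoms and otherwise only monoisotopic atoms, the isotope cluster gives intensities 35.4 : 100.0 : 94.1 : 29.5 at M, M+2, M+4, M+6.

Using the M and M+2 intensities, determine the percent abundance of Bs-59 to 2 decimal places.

48.50%

Let p = fractional abundance of Bs-57. I(M+2)/I(M) = [C(3,1)·p^2·(1−p)] / p^3 = 3·(1−p)/p = 100.0/35.4 = 2.8249
(1−p)/p = 2.8249/3 = 0.9416  ⇒  p = 1/(1 + 0.9416) = 0.5150
Bs-57: 51.50%, Bs-59: 48.50%.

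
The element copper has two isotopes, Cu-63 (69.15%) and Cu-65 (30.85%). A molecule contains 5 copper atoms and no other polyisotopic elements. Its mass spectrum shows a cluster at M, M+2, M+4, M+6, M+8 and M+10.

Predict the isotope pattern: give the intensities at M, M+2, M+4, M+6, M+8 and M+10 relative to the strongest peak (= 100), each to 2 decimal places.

Each Cu atom is independently Cu-63 (p = 0.6915) or Cu-65 (q = 0.3085); the cluster is the binomial expansion (p + q)^5.
P(M) = 0.6915^5 = 0.158111
P(M+2) = 5 × 0.6915^4 × 0.3085^1 = 0.352691
P(M+4) = 10 × 0.6915^3 × 0.3085^2 = 0.314693
P(M+6) = 10 × 0.6915^2 × 0.3085^3 = 0.140394
P(M+8) = 5 × 0.6915^1 × 0.3085^4 = 0.031317
P(M+10) = 0.3085^5 = 0.002794
The M+2 peak is largest (0.352691); scaling to 100 gives 44.83 : 100.00 : 89.23 : 39.81 : 8.88 : 0.79.

44.83 : 100.00 : 89.23 : 39.81 : 8.88 : 0.79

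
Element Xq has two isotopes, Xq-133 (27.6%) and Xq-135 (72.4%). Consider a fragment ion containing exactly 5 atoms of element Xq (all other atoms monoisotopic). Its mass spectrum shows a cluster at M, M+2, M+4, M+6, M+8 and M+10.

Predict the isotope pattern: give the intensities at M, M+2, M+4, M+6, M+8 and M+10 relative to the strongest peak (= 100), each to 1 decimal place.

The 5 Xq atoms are independent, so intensities follow the terms of (0.276 + 0.724)^5.
P(M) = 0.276^5 = 0.001602
P(M+2) = 5 × 0.276^4 × 0.724^1 = 0.021006
P(M+4) = 10 × 0.276^3 × 0.724^2 = 0.110206
P(M+6) = 10 × 0.276^2 × 0.724^3 = 0.289091
P(M+8) = 5 × 0.276^1 × 0.724^4 = 0.379169
P(M+10) = 0.724^5 = 0.198927
The M+8 peak is largest (0.379169); scaling to 100 gives 0.4 : 5.5 : 29.1 : 76.2 : 100.0 : 52.5.

0.4 : 5.5 : 29.1 : 76.2 : 100.0 : 52.5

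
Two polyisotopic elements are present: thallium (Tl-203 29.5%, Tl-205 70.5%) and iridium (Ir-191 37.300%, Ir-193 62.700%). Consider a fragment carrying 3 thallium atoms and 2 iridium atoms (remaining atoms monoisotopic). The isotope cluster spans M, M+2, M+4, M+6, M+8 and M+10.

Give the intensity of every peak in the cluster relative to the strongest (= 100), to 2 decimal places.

Thallium pattern (n=3): 0.02567237 : 0.18405787 : 0.43986713 : 0.35040263
Iridium pattern (n=2): 0.139129 : 0.467742 : 0.393129
Convolve the two distributions (both contribute in 2-u steps):
  M: 0.02567237×0.139129 = 0.003572
  M+2: 0.02567237×0.467742 + 0.18405787×0.139129 = 0.037616
  M+4: 0.02567237×0.393129 + 0.18405787×0.467742 + 0.43986713×0.139129 = 0.157382
  M+6: 0.18405787×0.393129 + 0.43986713×0.467742 + 0.35040263×0.139129 = 0.326854
  M+8: 0.43986713×0.393129 + 0.35040263×0.467742 = 0.336823
  M+10: 0.35040263×0.393129 = 0.137753
Scale to base peak (0.336823) = 100: 1.06 : 11.17 : 46.73 : 97.04 : 100.00 : 40.90

1.06 : 11.17 : 46.73 : 97.04 : 100.00 : 40.90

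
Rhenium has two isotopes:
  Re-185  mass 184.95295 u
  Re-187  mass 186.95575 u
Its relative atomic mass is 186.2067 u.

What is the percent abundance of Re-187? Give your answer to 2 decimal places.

62.60%

Let x be the fractional abundance of Re-185; then Re-187 has abundance 1 − x.
184.95295·x + 186.95575·(1 − x) = 186.2067
(184.95295 − 186.95575)·x = 186.2067 − 186.95575
x = -0.74905 / -2.00280 = 0.37400 → 37.40% Re-185, 62.60% Re-187.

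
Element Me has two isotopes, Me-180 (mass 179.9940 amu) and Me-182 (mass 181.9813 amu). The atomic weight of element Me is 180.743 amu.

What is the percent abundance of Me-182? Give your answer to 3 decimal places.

With x = fraction of Me-180 (so Me-182 is 1 − x):
179.9940·x + 181.9813·(1 − x) = 180.743
(179.9940 − 181.9813)·x = 180.743 − 181.9813
x = -1.2383 / -1.9873 = 0.62311 → 62.311% Me-180, 37.689% Me-182.

37.689%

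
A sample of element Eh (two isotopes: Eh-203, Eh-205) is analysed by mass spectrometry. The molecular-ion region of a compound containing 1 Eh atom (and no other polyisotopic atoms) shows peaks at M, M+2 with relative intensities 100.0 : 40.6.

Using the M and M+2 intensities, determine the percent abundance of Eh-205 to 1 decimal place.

28.9%

If p is the fraction of Eh that is Eh-203, then I(M+2)/I(M) = [C(1,1)·p^0·(1−p)] / p^1 = 1·(1−p)/p = 40.6/100.0 = 0.4060
(1−p)/p = 0.4060/1 = 0.4060  ⇒  p = 1/(1 + 0.4060) = 0.7112
Eh-203: 71.1%, Eh-205: 28.9%.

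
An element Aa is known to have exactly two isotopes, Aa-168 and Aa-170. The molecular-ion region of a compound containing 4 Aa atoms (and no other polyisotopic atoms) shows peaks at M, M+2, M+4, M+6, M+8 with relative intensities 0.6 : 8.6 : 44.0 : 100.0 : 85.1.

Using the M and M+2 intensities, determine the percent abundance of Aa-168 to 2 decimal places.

21.82%

Let p = fractional abundance of Aa-168. I(M+2)/I(M) = [C(4,1)·p^3·(1−p)] / p^4 = 4·(1−p)/p = 8.6/0.6 = 14.3333
(1−p)/p = 14.3333/4 = 3.5833  ⇒  p = 1/(1 + 3.5833) = 0.2182
Aa-168: 21.82%, Aa-170: 78.18%.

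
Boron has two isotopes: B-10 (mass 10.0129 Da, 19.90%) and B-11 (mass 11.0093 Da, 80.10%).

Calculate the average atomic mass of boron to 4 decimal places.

10.8110 Da

Weight each isotope mass by its fractional abundance: 0.1990 × 10.0129 + 0.8010 × 11.0093
= 1.99257 + 8.81845 = 10.81102 Da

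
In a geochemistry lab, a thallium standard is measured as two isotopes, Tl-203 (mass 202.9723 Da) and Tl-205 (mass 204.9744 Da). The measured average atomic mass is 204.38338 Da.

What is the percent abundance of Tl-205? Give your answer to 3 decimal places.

70.480%

Let x be the fractional abundance of Tl-203; then Tl-205 has abundance 1 − x.
202.9723·x + 204.9744·(1 − x) = 204.38338
(202.9723 − 204.9744)·x = 204.38338 − 204.9744
x = -0.59102 / -2.0021 = 0.29520 → 29.520% Tl-203, 70.480% Tl-205.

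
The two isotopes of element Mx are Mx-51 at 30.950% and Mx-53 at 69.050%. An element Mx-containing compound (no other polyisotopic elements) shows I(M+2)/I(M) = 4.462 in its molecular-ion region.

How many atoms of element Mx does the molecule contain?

The M+2/M ratio from n Mx atoms is n · q/p = n · 0.69050/0.30950.
n = 4.462 × 0.30950/0.69050 = 2.00 ≈ 2

2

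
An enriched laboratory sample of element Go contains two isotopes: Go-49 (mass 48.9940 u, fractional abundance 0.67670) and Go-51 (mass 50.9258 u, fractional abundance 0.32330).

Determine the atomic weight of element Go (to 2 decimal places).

49.62 u

Weight each isotope mass by its fractional abundance: 0.67670 × 48.9940 + 0.32330 × 50.9258
= 33.15424 + 16.46431 = 49.61855 u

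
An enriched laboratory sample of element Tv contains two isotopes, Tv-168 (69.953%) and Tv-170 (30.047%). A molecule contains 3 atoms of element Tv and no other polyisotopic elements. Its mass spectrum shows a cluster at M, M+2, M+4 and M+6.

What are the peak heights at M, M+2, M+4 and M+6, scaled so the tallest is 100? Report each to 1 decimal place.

77.6 : 100.0 : 43.0 : 6.1

The 3 Tv atoms are independent, so intensities follow the terms of (0.69953 + 0.30047)^3.
P(M) = 0.69953^3 = 0.342310
P(M+2) = 3 × 0.69953^2 × 0.30047^1 = 0.441098
P(M+4) = 3 × 0.69953^1 × 0.30047^2 = 0.189465
P(M+6) = 0.30047^3 = 0.027127
The M+2 peak is largest (0.441098); scaling to 100 gives 77.6 : 100.0 : 43.0 : 6.1.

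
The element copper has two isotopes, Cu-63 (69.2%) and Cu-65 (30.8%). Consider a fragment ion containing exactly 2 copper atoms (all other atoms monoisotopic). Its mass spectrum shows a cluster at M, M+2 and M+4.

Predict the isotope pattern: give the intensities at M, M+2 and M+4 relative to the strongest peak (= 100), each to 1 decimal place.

100.0 : 89.0 : 19.8

Expanding (0.692 + 0.308)^2:
P(M) = 0.692^2 = 0.478864
P(M+2) = 2 × 0.692^1 × 0.308^1 = 0.426272
P(M+4) = 0.308^2 = 0.094864
The M peak is largest (0.478864); scaling to 100 gives 100.0 : 89.0 : 19.8.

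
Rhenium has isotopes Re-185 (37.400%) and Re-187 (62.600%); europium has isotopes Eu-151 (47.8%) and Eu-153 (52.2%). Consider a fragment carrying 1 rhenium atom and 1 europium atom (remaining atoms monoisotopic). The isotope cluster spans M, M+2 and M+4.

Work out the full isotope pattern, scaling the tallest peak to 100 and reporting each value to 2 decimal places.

Rhenium pattern (n=1): 0.3740 : 0.6260
Europium pattern (n=1): 0.4780 : 0.5220
Convolve the two distributions (both contribute in 2-u steps):
  M: 0.3740×0.4780 = 0.178772
  M+2: 0.3740×0.5220 + 0.6260×0.4780 = 0.494456
  M+4: 0.6260×0.5220 = 0.326772
Scale to base peak (0.494456) = 100: 36.16 : 100.00 : 66.09

36.16 : 100.00 : 66.09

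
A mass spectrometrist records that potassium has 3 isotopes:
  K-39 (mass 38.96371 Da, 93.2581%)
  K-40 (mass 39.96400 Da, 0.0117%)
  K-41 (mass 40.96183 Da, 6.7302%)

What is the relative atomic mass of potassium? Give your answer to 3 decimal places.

39.098 Da

Ar = Σ fᵢ·mᵢ = 0.932581 × 38.96371 + 0.000117 × 39.96400 + 0.067302 × 40.96183
= 36.336816 + 0.004676 + 2.756813 = 39.098305 Da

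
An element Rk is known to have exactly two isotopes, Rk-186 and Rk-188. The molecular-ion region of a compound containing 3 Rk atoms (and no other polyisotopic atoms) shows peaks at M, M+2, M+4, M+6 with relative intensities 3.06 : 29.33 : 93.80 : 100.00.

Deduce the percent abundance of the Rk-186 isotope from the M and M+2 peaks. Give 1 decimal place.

Write p for the Rk-186 fraction. I(M+2)/I(M) = [C(3,1)·p^2·(1−p)] / p^3 = 3·(1−p)/p = 29.33/3.06 = 9.5850
(1−p)/p = 9.5850/3 = 3.1950  ⇒  p = 1/(1 + 3.1950) = 0.2384
Rk-186: 23.8%, Rk-188: 76.2%.

23.8%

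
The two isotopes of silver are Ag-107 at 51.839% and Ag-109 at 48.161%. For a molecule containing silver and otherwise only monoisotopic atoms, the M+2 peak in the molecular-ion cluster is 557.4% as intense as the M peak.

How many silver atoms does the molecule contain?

6

The M+2/M ratio from n Ag atoms is n · q/p = n · 0.48161/0.51839.
n = 5.574 × 0.51839/0.48161 = 6.00 ≈ 6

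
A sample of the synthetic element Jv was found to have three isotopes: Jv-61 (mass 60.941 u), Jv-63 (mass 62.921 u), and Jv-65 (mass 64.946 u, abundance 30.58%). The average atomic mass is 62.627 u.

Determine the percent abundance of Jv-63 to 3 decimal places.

23.297%

Let x and y be the fractions of Jv-61 and Jv-63. Then x + y = 1 − 0.3058 = 0.6942 and 60.941x + 62.921y = 62.627 − 0.3058×64.946 = 42.7665132.
Substituting: 60.941x + 62.921(0.6942 − x) = 42.7665132
(60.941 − 62.921)x = -0.913245  ⇒  x = 0.46123, y = 0.23297
Jv-61: 46.123%, Jv-63: 23.297%.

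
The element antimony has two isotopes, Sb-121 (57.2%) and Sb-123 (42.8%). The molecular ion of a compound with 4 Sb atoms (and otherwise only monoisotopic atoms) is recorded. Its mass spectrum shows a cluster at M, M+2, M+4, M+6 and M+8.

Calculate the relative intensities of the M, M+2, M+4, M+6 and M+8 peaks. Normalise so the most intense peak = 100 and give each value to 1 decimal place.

29.8 : 89.1 : 100.0 : 49.9 : 9.3

The 4 Sb atoms are independent, so intensities follow the terms of (0.572 + 0.428)^4.
P(M) = 0.572^4 = 0.107049
P(M+2) = 4 × 0.572^3 × 0.428^1 = 0.320400
P(M+4) = 6 × 0.572^2 × 0.428^2 = 0.359609
P(M+6) = 4 × 0.572^1 × 0.428^3 = 0.179385
P(M+8) = 0.428^4 = 0.033556
The M+4 peak is largest (0.359609); scaling to 100 gives 29.8 : 89.1 : 100.0 : 49.9 : 9.3.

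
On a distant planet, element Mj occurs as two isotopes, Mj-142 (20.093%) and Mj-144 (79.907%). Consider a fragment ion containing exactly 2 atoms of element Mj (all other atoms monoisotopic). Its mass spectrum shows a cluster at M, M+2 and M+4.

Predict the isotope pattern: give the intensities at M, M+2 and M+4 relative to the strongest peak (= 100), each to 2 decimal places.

6.32 : 50.29 : 100.00

The 2 Mj atoms are independent, so intensities follow the terms of (0.20093 + 0.79907)^2.
P(M) = 0.20093^2 = 0.040373
P(M+2) = 2 × 0.20093^1 × 0.79907^1 = 0.321114
P(M+4) = 0.79907^2 = 0.638513
The M+4 peak is largest (0.638513); scaling to 100 gives 6.32 : 50.29 : 100.00.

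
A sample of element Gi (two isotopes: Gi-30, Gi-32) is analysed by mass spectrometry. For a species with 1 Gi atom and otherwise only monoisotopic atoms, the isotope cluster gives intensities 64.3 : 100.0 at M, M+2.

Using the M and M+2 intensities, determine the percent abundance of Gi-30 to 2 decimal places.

Let p = fractional abundance of Gi-30. I(M+2)/I(M) = [C(1,1)·p^0·(1−p)] / p^1 = 1·(1−p)/p = 100.0/64.3 = 1.5552
(1−p)/p = 1.5552/1 = 1.5552  ⇒  p = 1/(1 + 1.5552) = 0.3914
Gi-30: 39.14%, Gi-32: 60.86%.

39.14%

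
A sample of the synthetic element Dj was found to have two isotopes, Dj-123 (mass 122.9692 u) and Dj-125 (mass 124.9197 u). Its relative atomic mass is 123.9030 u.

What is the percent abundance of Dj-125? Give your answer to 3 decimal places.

47.875%

With x = fraction of Dj-123 (so Dj-125 is 1 − x):
122.9692·x + 124.9197·(1 − x) = 123.9030
(122.9692 − 124.9197)·x = 123.9030 − 124.9197
x = -1.0167 / -1.9505 = 0.52125 → 52.125% Dj-123, 47.875% Dj-125.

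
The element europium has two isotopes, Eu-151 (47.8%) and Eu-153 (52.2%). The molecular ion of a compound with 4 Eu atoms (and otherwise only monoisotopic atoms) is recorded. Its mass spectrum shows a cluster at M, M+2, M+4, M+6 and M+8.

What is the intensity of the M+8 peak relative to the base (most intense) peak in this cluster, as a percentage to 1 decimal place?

19.9%

(0.478 + 0.522)^4 gives M 0.0522, M+2 0.2280, M+4 0.3735, M+6 0.2720, M+8 0.0742; the largest is M+4.
P(M+4) = C(4,2) × 0.478^2 × 0.522^2 = 6 × 0.228484 × 0.272484 = 0.373549 (base)
P(M+8) = C(4,4) × 0.478^0 × 0.522^4 = 1 × 1.0000 × 0.07424753 = 0.074248
Relative intensity = 0.074248 / 0.373549 × 100 = 19.9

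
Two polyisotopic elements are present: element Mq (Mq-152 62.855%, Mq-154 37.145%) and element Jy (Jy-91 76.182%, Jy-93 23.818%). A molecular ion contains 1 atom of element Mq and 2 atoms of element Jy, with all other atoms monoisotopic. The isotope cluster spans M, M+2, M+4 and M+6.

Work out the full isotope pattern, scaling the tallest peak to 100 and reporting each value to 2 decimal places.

Element Mq pattern (n=1): 0.62855 : 0.37145
Element Jy pattern (n=2): 0.58036971 : 0.36290058 : 0.05672971
Convolve the two distributions (both contribute in 2-u steps):
  M: 0.62855×0.58036971 = 0.364791
  M+2: 0.62855×0.36290058 + 0.37145×0.58036971 = 0.443679
  M+4: 0.62855×0.05672971 + 0.37145×0.36290058 = 0.170457
  M+6: 0.37145×0.05672971 = 0.021072
Scale to base peak (0.443679) = 100: 82.22 : 100.00 : 38.42 : 4.75

82.22 : 100.00 : 38.42 : 4.75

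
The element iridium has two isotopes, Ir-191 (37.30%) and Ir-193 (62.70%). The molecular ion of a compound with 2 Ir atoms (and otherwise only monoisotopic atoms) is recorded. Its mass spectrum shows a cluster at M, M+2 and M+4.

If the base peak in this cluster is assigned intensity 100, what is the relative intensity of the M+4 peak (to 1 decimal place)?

84.0

Binomial terms of (0.3730 + 0.6270)^2: M 0.1391, M+2 0.4677, M+4 0.3931 → M+2 is the base peak.
P(M+2) = C(2,1) × 0.3730^1 × 0.6270^1 = 2 × 0.3730 × 0.6270 = 0.467742 (base)
P(M+4) = C(2,2) × 0.3730^0 × 0.6270^2 = 1 × 1.0000 × 0.393129 = 0.393129
Relative intensity = 0.393129 / 0.467742 × 100 = 84.0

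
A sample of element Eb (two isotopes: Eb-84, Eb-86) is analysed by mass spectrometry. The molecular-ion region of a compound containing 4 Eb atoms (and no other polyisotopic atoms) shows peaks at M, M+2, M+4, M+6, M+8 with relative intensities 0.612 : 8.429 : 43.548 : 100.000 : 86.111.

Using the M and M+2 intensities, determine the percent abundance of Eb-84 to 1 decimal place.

Let p = fractional abundance of Eb-84. I(M+2)/I(M) = [C(4,1)·p^3·(1−p)] / p^4 = 4·(1−p)/p = 8.429/0.612 = 13.7729
(1−p)/p = 13.7729/4 = 3.4432  ⇒  p = 1/(1 + 3.4432) = 0.2251
Eb-84: 22.5%, Eb-86: 77.5%.

22.5%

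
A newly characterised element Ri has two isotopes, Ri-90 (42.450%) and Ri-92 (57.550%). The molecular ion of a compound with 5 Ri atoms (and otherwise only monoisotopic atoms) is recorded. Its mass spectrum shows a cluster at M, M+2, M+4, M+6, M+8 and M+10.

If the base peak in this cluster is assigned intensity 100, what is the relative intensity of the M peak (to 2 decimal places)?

Term probabilities: M 0.0138, M+2 0.0934, M+4 0.2534, M+6 0.3435, M+8 0.2328, M+10 0.0631. Base peak = M+6.
P(M+6) = C(5,3) × 0.42450^2 × 0.57550^3 = 10 × 0.18020025 × 0.19060574 = 0.343472 (base)
P(M) = C(5,0) × 0.42450^5 × 0.57550^0 = 1 × 0.01378442 × 1.0000 = 0.013784
Relative intensity = 0.013784 / 0.343472 × 100 = 4.01

4.01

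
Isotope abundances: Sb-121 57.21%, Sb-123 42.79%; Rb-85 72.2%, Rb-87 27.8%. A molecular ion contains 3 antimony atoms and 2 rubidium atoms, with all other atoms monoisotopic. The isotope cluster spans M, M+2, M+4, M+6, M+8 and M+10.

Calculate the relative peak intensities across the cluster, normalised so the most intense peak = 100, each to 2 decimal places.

Antimony pattern (n=3): 0.18724742 : 0.42015297 : 0.3142518 : 0.07834781
Rubidium pattern (n=2): 0.521284 : 0.401432 : 0.077284
Convolve the two distributions (both contribute in 2-u steps):
  M: 0.18724742×0.521284 = 0.097609
  M+2: 0.18724742×0.401432 + 0.42015297×0.521284 = 0.294186
  M+4: 0.18724742×0.077284 + 0.42015297×0.401432 + 0.3142518×0.521284 = 0.346949
  M+6: 0.42015297×0.077284 + 0.3142518×0.401432 + 0.07834781×0.521284 = 0.199463
  M+8: 0.3142518×0.077284 + 0.07834781×0.401432 = 0.055738
  M+10: 0.07834781×0.077284 = 0.006055
Scale to base peak (0.346949) = 100: 28.13 : 84.79 : 100.00 : 57.49 : 16.07 : 1.75

28.13 : 84.79 : 100.00 : 57.49 : 16.07 : 1.75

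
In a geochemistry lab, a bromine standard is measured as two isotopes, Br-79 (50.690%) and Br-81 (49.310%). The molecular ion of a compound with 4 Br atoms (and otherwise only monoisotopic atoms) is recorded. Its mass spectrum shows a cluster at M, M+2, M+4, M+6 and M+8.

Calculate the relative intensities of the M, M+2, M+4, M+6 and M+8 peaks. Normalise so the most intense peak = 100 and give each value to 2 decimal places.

Expanding (0.50690 + 0.49310)^4:
P(M) = 0.50690^4 = 0.066022
P(M+2) = 4 × 0.50690^3 × 0.49310^1 = 0.256899
P(M+4) = 6 × 0.50690^2 × 0.49310^2 = 0.374857
P(M+6) = 4 × 0.50690^1 × 0.49310^3 = 0.243101
P(M+8) = 0.49310^4 = 0.059121
The M+4 peak is largest (0.374857); scaling to 100 gives 17.61 : 68.53 : 100.00 : 64.85 : 15.77.

17.61 : 68.53 : 100.00 : 64.85 : 15.77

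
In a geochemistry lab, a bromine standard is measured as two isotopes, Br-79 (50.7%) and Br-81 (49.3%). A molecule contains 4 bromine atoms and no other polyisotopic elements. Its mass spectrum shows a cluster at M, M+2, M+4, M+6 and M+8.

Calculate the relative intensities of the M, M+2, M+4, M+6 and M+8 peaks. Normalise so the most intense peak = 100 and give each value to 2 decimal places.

17.63 : 68.56 : 100.00 : 64.83 : 15.76

Each Br atom is independently Br-79 (p = 0.507) or Br-81 (q = 0.493); the cluster is the binomial expansion (p + q)^4.
P(M) = 0.507^4 = 0.066074
P(M+2) = 4 × 0.507^3 × 0.493^1 = 0.256999
P(M+4) = 6 × 0.507^2 × 0.493^2 = 0.374853
P(M+6) = 4 × 0.507^1 × 0.493^3 = 0.243001
P(M+8) = 0.493^4 = 0.059073
The M+4 peak is largest (0.374853); scaling to 100 gives 17.63 : 68.56 : 100.00 : 64.83 : 15.76.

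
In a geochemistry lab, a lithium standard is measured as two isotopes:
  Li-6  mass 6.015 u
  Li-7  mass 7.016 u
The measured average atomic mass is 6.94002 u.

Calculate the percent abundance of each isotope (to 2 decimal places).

Li-6: 7.59%, Li-7: 92.41%

Writing the weighted mean with unknown fraction x of Li-6:
6.015·x + 7.016·(1 − x) = 6.94002
(6.015 − 7.016)·x = 6.94002 − 7.016
x = -0.07598 / -1.001 = 0.07590 → 7.59% Li-6, 92.41% Li-7.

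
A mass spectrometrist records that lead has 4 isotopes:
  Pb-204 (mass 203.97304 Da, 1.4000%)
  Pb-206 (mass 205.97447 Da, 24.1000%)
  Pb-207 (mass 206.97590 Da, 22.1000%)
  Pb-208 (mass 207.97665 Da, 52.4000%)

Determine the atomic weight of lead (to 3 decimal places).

Weight each isotope mass by its fractional abundance: 0.014000 × 203.97304 + 0.241000 × 205.97447 + 0.221000 × 206.97590 + 0.524000 × 207.97665
= 2.855623 + 49.639847 + 45.741674 + 108.979765 = 207.216909 Da

207.217 Da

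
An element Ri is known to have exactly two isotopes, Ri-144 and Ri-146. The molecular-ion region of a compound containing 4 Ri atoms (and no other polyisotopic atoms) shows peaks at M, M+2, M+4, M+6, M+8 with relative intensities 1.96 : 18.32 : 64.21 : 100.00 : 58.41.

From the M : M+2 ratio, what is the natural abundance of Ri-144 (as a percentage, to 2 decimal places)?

29.97%

Write p for the Ri-144 fraction. I(M+2)/I(M) = [C(4,1)·p^3·(1−p)] / p^4 = 4·(1−p)/p = 18.32/1.96 = 9.3469
(1−p)/p = 9.3469/4 = 2.3367  ⇒  p = 1/(1 + 2.3367) = 0.2997
Ri-144: 29.97%, Ri-146: 70.03%.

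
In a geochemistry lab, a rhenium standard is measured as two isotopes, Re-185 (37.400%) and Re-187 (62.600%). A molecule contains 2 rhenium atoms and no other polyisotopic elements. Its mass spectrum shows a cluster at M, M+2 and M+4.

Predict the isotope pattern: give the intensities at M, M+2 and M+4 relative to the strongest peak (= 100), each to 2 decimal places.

29.87 : 100.00 : 83.69

Each Re atom is independently Re-185 (p = 0.37400) or Re-187 (q = 0.62600); the cluster is the binomial expansion (p + q)^2.
P(M) = 0.37400^2 = 0.139876
P(M+2) = 2 × 0.37400^1 × 0.62600^1 = 0.468248
P(M+4) = 0.62600^2 = 0.391876
The M+2 peak is largest (0.468248); scaling to 100 gives 29.87 : 100.00 : 83.69.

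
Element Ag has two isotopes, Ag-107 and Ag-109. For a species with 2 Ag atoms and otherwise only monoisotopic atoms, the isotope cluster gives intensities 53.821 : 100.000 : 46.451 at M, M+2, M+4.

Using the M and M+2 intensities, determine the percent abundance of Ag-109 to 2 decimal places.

48.16%

If p is the fraction of Ag that is Ag-107, then I(M+2)/I(M) = [C(2,1)·p^1·(1−p)] / p^2 = 2·(1−p)/p = 100.000/53.821 = 1.8580
(1−p)/p = 1.8580/2 = 0.9290  ⇒  p = 1/(1 + 0.9290) = 0.5184
Ag-107: 51.84%, Ag-109: 48.16%.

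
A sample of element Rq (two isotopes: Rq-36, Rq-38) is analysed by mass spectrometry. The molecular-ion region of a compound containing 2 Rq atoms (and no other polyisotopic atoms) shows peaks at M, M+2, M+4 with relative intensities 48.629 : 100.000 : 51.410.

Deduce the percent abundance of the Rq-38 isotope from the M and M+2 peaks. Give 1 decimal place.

50.7%

Let p = fractional abundance of Rq-36. I(M+2)/I(M) = [C(2,1)·p^1·(1−p)] / p^2 = 2·(1−p)/p = 100.000/48.629 = 2.0564
(1−p)/p = 2.0564/2 = 1.0282  ⇒  p = 1/(1 + 1.0282) = 0.4930
Rq-36: 49.3%, Rq-38: 50.7%.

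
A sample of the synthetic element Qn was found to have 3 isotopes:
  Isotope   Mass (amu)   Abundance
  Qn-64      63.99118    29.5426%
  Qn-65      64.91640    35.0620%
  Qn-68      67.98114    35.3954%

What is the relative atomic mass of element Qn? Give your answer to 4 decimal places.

Average mass = Σ (abundance × isotope mass) = 0.295426 × 63.99118 + 0.350620 × 64.91640 + 0.353954 × 67.98114
= 18.904658 + 22.760988 + 24.062196 = 65.727842 amu

65.7278 amu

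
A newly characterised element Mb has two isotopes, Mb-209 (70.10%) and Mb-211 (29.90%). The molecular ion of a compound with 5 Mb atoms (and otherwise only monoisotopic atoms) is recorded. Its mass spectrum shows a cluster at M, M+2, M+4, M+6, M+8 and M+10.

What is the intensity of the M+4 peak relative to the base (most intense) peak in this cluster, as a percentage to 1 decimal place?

85.3%

(0.7010 + 0.2990)^5 gives M 0.1693, M+2 0.3610, M+4 0.3080, M+6 0.1314, M+8 0.0280, M+10 0.0024; the largest is M+2.
P(M+2) = C(5,1) × 0.7010^4 × 0.2990^1 = 5 × 0.24147494 × 0.2990 = 0.361005 (base)
P(M+4) = C(5,2) × 0.7010^3 × 0.2990^2 = 10 × 0.3444721 × 0.089401 = 0.307962
Relative intensity = 0.307962 / 0.361005 × 100 = 85.3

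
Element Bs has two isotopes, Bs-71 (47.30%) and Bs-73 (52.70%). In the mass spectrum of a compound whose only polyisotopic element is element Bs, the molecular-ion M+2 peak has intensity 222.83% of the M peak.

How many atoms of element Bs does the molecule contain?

With n Bs atoms, P(M+2)/P(M) = C(n,1)·p^(n−1)q / p^n = n·q/p = n · 0.5270/0.4730.
n = 2.2283 × 0.4730/0.5270 = 2.00 ≈ 2

2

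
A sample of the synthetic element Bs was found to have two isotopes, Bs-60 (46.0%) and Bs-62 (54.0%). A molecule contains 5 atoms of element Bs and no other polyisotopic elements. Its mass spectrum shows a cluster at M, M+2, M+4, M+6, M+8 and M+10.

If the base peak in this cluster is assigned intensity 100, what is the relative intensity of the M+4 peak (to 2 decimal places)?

Binomial terms of (0.460 + 0.540)^5: M 0.0206, M+2 0.1209, M+4 0.2838, M+6 0.3332, M+8 0.1956, M+10 0.0459 → M+6 is the base peak.
P(M+6) = C(5,3) × 0.460^2 × 0.540^3 = 10 × 0.2116 × 0.157464 = 0.333194 (base)
P(M+4) = C(5,2) × 0.460^3 × 0.540^2 = 10 × 0.097336 × 0.2916 = 0.283832
Relative intensity = 0.283832 / 0.333194 × 100 = 85.19

85.19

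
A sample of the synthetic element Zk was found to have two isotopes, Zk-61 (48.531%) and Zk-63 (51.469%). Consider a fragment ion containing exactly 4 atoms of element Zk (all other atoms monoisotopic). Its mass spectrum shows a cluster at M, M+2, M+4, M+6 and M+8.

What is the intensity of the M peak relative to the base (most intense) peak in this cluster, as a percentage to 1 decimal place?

14.8%

Term probabilities: M 0.0555, M+2 0.2353, M+4 0.3744, M+6 0.2647, M+8 0.0702. Base peak = M+4.
P(M+4) = C(4,2) × 0.48531^2 × 0.51469^2 = 6 × 0.2355258 × 0.2649058 = 0.374353 (base)
P(M) = C(4,0) × 0.48531^4 × 0.51469^0 = 1 × 0.0554724 × 1.0000 = 0.055472
Relative intensity = 0.055472 / 0.374353 × 100 = 14.8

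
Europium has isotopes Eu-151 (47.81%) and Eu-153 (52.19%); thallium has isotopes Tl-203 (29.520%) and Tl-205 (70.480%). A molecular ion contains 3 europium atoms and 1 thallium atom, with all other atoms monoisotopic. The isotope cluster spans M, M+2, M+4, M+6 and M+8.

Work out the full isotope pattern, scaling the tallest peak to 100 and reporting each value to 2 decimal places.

Europium pattern (n=3): 0.10928391 : 0.3578871 : 0.39067407 : 0.14215492
Thallium pattern (n=1): 0.2952 : 0.7048
Convolve the two distributions (both contribute in 2-u steps):
  M: 0.10928391×0.2952 = 0.032261
  M+2: 0.10928391×0.7048 + 0.3578871×0.2952 = 0.182672
  M+4: 0.3578871×0.7048 + 0.39067407×0.2952 = 0.367566
  M+6: 0.39067407×0.7048 + 0.14215492×0.2952 = 0.317311
  M+8: 0.14215492×0.7048 = 0.100191
Scale to base peak (0.367566) = 100: 8.78 : 49.70 : 100.00 : 86.33 : 27.26

8.78 : 49.70 : 100.00 : 86.33 : 27.26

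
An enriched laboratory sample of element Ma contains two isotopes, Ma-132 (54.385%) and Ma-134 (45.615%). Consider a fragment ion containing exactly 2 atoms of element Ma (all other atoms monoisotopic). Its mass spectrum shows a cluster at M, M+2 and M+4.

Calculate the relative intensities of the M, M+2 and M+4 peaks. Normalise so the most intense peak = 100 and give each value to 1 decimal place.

59.6 : 100.0 : 41.9

Each Ma atom is independently Ma-132 (p = 0.54385) or Ma-134 (q = 0.45615); the cluster is the binomial expansion (p + q)^2.
P(M) = 0.54385^2 = 0.295773
P(M+2) = 2 × 0.54385^1 × 0.45615^1 = 0.496154
P(M+4) = 0.45615^2 = 0.208073
The M+2 peak is largest (0.496154); scaling to 100 gives 59.6 : 100.0 : 41.9.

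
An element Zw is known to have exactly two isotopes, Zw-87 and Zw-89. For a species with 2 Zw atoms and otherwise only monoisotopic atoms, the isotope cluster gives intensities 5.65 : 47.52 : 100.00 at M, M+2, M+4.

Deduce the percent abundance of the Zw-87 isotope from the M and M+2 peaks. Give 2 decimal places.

19.21%

Let p = fractional abundance of Zw-87. I(M+2)/I(M) = [C(2,1)·p^1·(1−p)] / p^2 = 2·(1−p)/p = 47.52/5.65 = 8.4106
(1−p)/p = 8.4106/2 = 4.2053  ⇒  p = 1/(1 + 4.2053) = 0.1921
Zw-87: 19.21%, Zw-89: 80.79%.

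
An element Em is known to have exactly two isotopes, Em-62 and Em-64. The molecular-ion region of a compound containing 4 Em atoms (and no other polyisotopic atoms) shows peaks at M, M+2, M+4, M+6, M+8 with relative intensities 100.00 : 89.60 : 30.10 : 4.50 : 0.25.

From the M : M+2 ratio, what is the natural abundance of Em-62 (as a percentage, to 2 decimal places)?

81.70%

Write p for the Em-62 fraction. I(M+2)/I(M) = [C(4,1)·p^3·(1−p)] / p^4 = 4·(1−p)/p = 89.60/100.00 = 0.8960
(1−p)/p = 0.8960/4 = 0.2240  ⇒  p = 1/(1 + 0.2240) = 0.8170
Em-62: 81.70%, Em-64: 18.30%.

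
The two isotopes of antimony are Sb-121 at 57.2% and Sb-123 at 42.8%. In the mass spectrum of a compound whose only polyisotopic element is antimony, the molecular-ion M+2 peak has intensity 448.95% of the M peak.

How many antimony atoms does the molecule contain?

6

With n Sb atoms, P(M+2)/P(M) = C(n,1)·p^(n−1)q / p^n = n·q/p = n · 0.428/0.572.
n = 4.4895 × 0.572/0.428 = 6.00 ≈ 6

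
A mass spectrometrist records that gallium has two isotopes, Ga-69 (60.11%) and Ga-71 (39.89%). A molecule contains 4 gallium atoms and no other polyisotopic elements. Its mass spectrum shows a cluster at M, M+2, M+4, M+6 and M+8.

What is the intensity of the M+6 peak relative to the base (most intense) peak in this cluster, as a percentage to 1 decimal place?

44.0%

Binomial terms of (0.6011 + 0.3989)^4: M 0.1306, M+2 0.3465, M+4 0.3450, M+6 0.1526, M+8 0.0253 → M+2 is the base peak.
P(M+2) = C(4,1) × 0.6011^3 × 0.3989^1 = 4 × 0.21719018 × 0.3989 = 0.346549 (base)
P(M+6) = C(4,3) × 0.6011^1 × 0.3989^3 = 4 × 0.6011 × 0.06347345 = 0.152616
Relative intensity = 0.152616 / 0.346549 × 100 = 44.0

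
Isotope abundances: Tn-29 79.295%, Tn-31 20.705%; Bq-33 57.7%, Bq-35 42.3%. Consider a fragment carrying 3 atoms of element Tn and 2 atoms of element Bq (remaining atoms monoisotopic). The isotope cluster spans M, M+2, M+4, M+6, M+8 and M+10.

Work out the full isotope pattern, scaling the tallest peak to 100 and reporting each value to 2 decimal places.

44.45 : 100.00 : 84.04 : 32.84 : 6.05 : 0.43

Element Tn pattern (n=3): 0.49858294 : 0.3905603 : 0.10198059 : 0.00887617
Element Bq pattern (n=2): 0.332929 : 0.488142 : 0.178929
Convolve the two distributions (both contribute in 2-u steps):
  M: 0.49858294×0.332929 = 0.165993
  M+2: 0.49858294×0.488142 + 0.3905603×0.332929 = 0.373408
  M+4: 0.49858294×0.178929 + 0.3905603×0.488142 + 0.10198059×0.332929 = 0.313812
  M+6: 0.3905603×0.178929 + 0.10198059×0.488142 + 0.00887617×0.332929 = 0.122619
  M+8: 0.10198059×0.178929 + 0.00887617×0.488142 = 0.022580
  M+10: 0.00887617×0.178929 = 0.001588
Scale to base peak (0.373408) = 100: 44.45 : 100.00 : 84.04 : 32.84 : 6.05 : 0.43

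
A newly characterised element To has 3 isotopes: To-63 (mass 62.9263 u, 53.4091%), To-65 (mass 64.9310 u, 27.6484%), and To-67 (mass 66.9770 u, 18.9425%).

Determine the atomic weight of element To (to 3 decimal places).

The abundance-weighted mean is 0.534091 × 62.9263 + 0.276484 × 64.9310 + 0.189425 × 66.9770
= 33.60837 + 17.95238 + 12.68712 = 64.24787 u

64.248 u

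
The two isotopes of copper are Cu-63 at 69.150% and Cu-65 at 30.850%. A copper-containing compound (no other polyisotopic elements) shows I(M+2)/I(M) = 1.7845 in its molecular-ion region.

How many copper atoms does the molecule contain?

The M+2/M ratio from n Cu atoms is n · q/p = n · 0.30850/0.69150.
n = 1.7845 × 0.69150/0.30850 = 4.00 ≈ 4

4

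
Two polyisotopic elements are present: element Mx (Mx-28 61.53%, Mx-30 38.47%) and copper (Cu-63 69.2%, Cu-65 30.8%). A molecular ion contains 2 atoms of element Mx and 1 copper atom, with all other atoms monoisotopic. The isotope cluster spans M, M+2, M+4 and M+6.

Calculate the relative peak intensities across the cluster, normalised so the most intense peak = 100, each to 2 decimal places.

58.98 : 100.00 : 55.88 : 10.26

Element Mx pattern (n=2): 0.37859409 : 0.47341182 : 0.14799409
Copper pattern (n=1): 0.6920 : 0.3080
Convolve the two distributions (both contribute in 2-u steps):
  M: 0.37859409×0.6920 = 0.261987
  M+2: 0.37859409×0.3080 + 0.47341182×0.6920 = 0.444208
  M+4: 0.47341182×0.3080 + 0.14799409×0.6920 = 0.248223
  M+6: 0.14799409×0.3080 = 0.045582
Scale to base peak (0.444208) = 100: 58.98 : 100.00 : 55.88 : 10.26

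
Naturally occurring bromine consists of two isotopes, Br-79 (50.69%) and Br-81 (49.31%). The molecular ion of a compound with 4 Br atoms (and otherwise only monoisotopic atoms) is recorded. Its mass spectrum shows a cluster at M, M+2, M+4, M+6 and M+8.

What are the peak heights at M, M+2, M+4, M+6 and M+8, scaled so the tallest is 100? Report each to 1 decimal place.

17.6 : 68.5 : 100.0 : 64.9 : 15.8

Expanding (0.5069 + 0.4931)^4:
P(M) = 0.5069^4 = 0.066022
P(M+2) = 4 × 0.5069^3 × 0.4931^1 = 0.256899
P(M+4) = 6 × 0.5069^2 × 0.4931^2 = 0.374857
P(M+6) = 4 × 0.5069^1 × 0.4931^3 = 0.243101
P(M+8) = 0.4931^4 = 0.059121
The M+4 peak is largest (0.374857); scaling to 100 gives 17.6 : 68.5 : 100.0 : 64.9 : 15.8.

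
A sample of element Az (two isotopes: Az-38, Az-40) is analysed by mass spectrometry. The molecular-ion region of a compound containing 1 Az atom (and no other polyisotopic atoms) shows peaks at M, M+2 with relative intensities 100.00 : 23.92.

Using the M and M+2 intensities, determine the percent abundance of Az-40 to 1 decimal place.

Let p = fractional abundance of Az-38. I(M+2)/I(M) = [C(1,1)·p^0·(1−p)] / p^1 = 1·(1−p)/p = 23.92/100.00 = 0.2392
(1−p)/p = 0.2392/1 = 0.2392  ⇒  p = 1/(1 + 0.2392) = 0.8070
Az-38: 80.7%, Az-40: 19.3%.

19.3%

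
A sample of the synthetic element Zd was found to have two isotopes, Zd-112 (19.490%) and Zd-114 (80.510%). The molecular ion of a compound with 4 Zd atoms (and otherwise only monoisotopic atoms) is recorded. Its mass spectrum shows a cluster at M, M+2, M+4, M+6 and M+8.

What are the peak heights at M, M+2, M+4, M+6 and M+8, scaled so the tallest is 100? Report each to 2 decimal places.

Expanding (0.19490 + 0.80510)^4:
P(M) = 0.19490^4 = 0.001443
P(M+2) = 4 × 0.19490^3 × 0.80510^1 = 0.023842
P(M+4) = 6 × 0.19490^2 × 0.80510^2 = 0.147732
P(M+6) = 4 × 0.19490^1 × 0.80510^3 = 0.406838
P(M+8) = 0.80510^4 = 0.420145
The M+8 peak is largest (0.420145); scaling to 100 gives 0.34 : 5.67 : 35.16 : 96.83 : 100.00.

0.34 : 5.67 : 35.16 : 96.83 : 100.00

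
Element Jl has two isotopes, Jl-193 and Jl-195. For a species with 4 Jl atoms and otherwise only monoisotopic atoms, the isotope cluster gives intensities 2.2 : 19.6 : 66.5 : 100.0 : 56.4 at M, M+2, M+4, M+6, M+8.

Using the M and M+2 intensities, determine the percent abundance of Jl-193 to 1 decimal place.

Let p = fractional abundance of Jl-193. I(M+2)/I(M) = [C(4,1)·p^3·(1−p)] / p^4 = 4·(1−p)/p = 19.6/2.2 = 8.9091
(1−p)/p = 8.9091/4 = 2.2273  ⇒  p = 1/(1 + 2.2273) = 0.3099
Jl-193: 31.0%, Jl-195: 69.0%.

31.0%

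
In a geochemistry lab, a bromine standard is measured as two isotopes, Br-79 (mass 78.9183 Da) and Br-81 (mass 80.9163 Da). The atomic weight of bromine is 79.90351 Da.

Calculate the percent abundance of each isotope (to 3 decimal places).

Br-79: 50.690%, Br-81: 49.310%

Writing the weighted mean with unknown fraction x of Br-79:
78.9183·x + 80.9163·(1 − x) = 79.90351
(78.9183 − 80.9163)·x = 79.90351 − 80.9163
x = -1.01279 / -1.9980 = 0.50690 → 50.690% Br-79, 49.310% Br-81.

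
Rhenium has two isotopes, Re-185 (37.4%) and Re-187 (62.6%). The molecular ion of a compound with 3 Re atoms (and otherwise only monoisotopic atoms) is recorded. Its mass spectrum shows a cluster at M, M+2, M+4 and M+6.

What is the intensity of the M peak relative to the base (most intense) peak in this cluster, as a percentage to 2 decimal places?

11.90%

Binomial terms of (0.374 + 0.626)^3: M 0.0523, M+2 0.2627, M+4 0.4397, M+6 0.2453 → M+4 is the base peak.
P(M+4) = C(3,2) × 0.374^1 × 0.626^2 = 3 × 0.3740 × 0.391876 = 0.439685 (base)
P(M) = C(3,0) × 0.374^3 × 0.626^0 = 1 × 0.05231362 × 1.0000 = 0.052314
Relative intensity = 0.052314 / 0.439685 × 100 = 11.90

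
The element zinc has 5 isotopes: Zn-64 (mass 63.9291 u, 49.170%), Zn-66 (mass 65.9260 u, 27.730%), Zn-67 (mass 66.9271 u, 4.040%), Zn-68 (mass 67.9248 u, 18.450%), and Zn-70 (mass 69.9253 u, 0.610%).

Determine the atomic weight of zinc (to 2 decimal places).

Ar = Σ fᵢ·mᵢ = 0.49170 × 63.9291 + 0.27730 × 65.9260 + 0.04040 × 66.9271 + 0.18450 × 67.9248 + 0.00610 × 69.9253
= 31.43394 + 18.28128 + 2.70385 + 12.53213 + 0.42654 = 65.37774 u

65.38 u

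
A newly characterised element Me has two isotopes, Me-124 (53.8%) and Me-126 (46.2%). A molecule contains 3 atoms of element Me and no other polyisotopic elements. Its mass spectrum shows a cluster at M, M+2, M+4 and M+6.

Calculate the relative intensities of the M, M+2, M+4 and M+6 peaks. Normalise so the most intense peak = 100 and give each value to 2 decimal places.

Expanding (0.538 + 0.462)^3:
P(M) = 0.538^3 = 0.155721
P(M+2) = 3 × 0.538^2 × 0.462^1 = 0.401169
P(M+4) = 3 × 0.538^1 × 0.462^2 = 0.344499
P(M+6) = 0.462^3 = 0.098611
The M+2 peak is largest (0.401169); scaling to 100 gives 38.82 : 100.00 : 85.87 : 24.58.

38.82 : 100.00 : 85.87 : 24.58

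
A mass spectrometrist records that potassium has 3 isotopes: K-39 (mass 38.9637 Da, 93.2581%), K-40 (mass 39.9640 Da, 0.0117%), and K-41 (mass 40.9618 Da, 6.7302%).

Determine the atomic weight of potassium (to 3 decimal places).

Weight each isotope mass by its fractional abundance: 0.932581 × 38.9637 + 0.000117 × 39.9640 + 0.067302 × 40.9618
= 36.33681 + 0.00468 + 2.75681 = 39.09830 Da

39.098 Da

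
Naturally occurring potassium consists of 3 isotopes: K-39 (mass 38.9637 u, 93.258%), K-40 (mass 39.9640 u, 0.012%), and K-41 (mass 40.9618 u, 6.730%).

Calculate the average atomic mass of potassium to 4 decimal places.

Average mass = Σ (abundance × isotope mass) = 0.93258 × 38.9637 + 0.00012 × 39.9640 + 0.06730 × 40.9618
= 36.33677 + 0.00480 + 2.75673 = 39.09830 u

39.0983 u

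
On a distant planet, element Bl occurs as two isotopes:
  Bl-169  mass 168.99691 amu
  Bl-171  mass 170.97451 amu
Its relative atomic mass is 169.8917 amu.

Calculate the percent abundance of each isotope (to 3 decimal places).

Writing the weighted mean with unknown fraction x of Bl-169:
168.99691·x + 170.97451·(1 − x) = 169.8917
(168.99691 − 170.97451)·x = 169.8917 − 170.97451
x = -1.08281 / -1.97760 = 0.54754 → 54.754% Bl-169, 45.246% Bl-171.

Bl-169: 54.754%, Bl-171: 45.246%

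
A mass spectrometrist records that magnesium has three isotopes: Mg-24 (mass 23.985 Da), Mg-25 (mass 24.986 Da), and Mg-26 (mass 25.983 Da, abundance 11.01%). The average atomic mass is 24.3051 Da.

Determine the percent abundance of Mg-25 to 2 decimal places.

The remaining 88.99% is split between Mg-24 (fraction x) and Mg-25 (fraction 0.8899 − x).
Substituting: 23.985x + 24.986(0.8899 − x) = 21.4443717
(23.985 − 24.986)x = -0.7906697  ⇒  x = 0.78988, y = 0.10002
Mg-24: 78.99%, Mg-25: 10.00%.

10.00%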